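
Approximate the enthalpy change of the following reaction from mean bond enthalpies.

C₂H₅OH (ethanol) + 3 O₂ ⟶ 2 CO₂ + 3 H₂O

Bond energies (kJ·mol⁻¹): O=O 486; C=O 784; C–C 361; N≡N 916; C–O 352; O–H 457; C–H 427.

ΔH ≈ −1115 kJ

Bonds broken (reactants):
  C–C: 1 × 361 = 361
  C–H: 5 × 427 = 2135
  C–O: 1 × 352 = 352
  O–H: 1 × 457 = 457
  O=O: 3 × 486 = 1458
  Σ(broken) = 4763 kJ
Bonds formed (products):
  C=O: 4 × 784 = 3136
  O–H: 6 × 457 = 2742
  Σ(formed) = 5878 kJ
ΔH = Σ(broken) − Σ(formed) = 4763 − 5878 = −1115 kJ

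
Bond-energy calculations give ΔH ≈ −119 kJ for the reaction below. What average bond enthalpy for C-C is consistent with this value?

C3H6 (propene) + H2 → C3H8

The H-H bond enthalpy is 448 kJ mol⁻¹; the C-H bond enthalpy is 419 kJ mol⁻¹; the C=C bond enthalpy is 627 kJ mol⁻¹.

D(C-C) ≈ 356 kJ/mol

Let D be the C-C bond energy.
Σ(broken) = 1×D + 6×419 + 1×627 + 1×448 = 3589 + D
Σ(formed) = 2×D + 8×419 = 3352 + 2D
ΔH = Σ(broken) − Σ(formed) = (3589 + D) − (3352 + 2D) = +237 − D
Setting this equal to −119 kJ gives D = 356 kJ/mol.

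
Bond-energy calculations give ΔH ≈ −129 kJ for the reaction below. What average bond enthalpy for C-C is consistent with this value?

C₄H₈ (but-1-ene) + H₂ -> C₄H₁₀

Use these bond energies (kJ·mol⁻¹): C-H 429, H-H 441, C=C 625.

D(C-C) ≈ 337 kJ/mol

Let D be the C-C bond energy.
Σ(broken) = 2×D + 8×429 + 1×625 + 1×441 = 4498 + 2D
Σ(formed) = 3×D + 10×429 = 4290 + 3D
ΔH = Σ(broken) − Σ(formed) = (4498 + 2D) − (4290 + 3D) = +208 − D
Setting this equal to −129 kJ gives D = 337 kJ/mol.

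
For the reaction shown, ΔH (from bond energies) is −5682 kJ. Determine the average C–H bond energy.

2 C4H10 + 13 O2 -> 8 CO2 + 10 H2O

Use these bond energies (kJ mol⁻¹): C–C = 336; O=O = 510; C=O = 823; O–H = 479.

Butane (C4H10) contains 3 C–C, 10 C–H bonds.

Let D be the C–H bond energy.
Σ(broken) = 6×336 + 20×D + 13×510 = 8646 + 20D
Σ(formed) = 16×823 + 20×479 = 22748
ΔH = Σ(broken) − Σ(formed) = (8646 + 20D) − (22748) = −14102 + 20D
Setting this equal to −5682 kJ gives 20D = 8420, so D = 421 kJ/mol.

D(C–H) ≈ 421 kJ/mol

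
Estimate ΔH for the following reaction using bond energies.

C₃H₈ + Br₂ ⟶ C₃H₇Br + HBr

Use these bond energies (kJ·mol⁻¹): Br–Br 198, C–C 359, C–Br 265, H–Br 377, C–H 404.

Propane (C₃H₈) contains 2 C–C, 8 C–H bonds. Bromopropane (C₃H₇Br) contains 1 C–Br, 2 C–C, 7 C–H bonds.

ΔH ≈ −40 kJ

Bonds broken (reactants):
  Br–Br: 1 × 198 = 198
  C–C: 2 × 359 = 718
  C–H: 8 × 404 = 3232
  Σ(broken) = 4148 kJ
Bonds formed (products):
  C–Br: 1 × 265 = 265
  C–C: 2 × 359 = 718
  C–H: 7 × 404 = 2828
  H–Br: 1 × 377 = 377
  Σ(formed) = 4188 kJ
ΔH = Σ(broken) − Σ(formed) = 4148 − 4188 = −40 kJ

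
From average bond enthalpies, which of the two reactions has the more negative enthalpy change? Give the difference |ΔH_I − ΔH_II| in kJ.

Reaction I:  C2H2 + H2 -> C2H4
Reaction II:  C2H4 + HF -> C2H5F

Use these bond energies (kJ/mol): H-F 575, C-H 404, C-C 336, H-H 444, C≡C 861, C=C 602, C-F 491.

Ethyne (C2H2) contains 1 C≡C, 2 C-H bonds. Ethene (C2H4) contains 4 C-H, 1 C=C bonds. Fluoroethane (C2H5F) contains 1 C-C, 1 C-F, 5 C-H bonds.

Reaction I, by 51 kJ

Reaction I:
  Bonds broken (reactants):
    C≡C: 1 × 861 = 861
    C-H: 2 × 404 = 808
    H-H: 1 × 444 = 444
    Σ(broken) = 2113 kJ
  Bonds formed (products):
    C-H: 4 × 404 = 1616
    C=C: 1 × 602 = 602
    Σ(formed) = 2218 kJ
  ΔH_I = 2113 − 2218 = −105 kJ
Reaction II:
  Bonds broken (reactants):
    C-H: 4 × 404 = 1616
    C=C: 1 × 602 = 602
    H-F: 1 × 575 = 575
    Σ(broken) = 2793 kJ
  Bonds formed (products):
    C-C: 1 × 336 = 336
    C-F: 1 × 491 = 491
    C-H: 5 × 404 = 2020
    Σ(formed) = 2847 kJ
  ΔH_II = 2793 − 2847 = −54 kJ
ΔH_I − ΔH_II = −51 kJ, so reaction I has the more negative ΔH; |ΔH_I − ΔH_II| = 51 kJ.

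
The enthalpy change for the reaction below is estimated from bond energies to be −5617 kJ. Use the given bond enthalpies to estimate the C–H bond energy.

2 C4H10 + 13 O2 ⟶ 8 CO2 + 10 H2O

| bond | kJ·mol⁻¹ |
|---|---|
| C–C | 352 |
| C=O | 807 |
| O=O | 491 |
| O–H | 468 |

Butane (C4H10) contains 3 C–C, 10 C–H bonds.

D(C–H) ≈ 408 kJ/mol

Let D be the C–H bond energy.
Σ(broken) = 6×352 + 20×D + 13×491 = 8495 + 20D
Σ(formed) = 16×807 + 20×468 = 22272
ΔH = Σ(broken) − Σ(formed) = (8495 + 20D) − (22272) = −13777 + 20D
Setting this equal to −5617 kJ gives 20D = 8160, so D = 408 kJ/mol.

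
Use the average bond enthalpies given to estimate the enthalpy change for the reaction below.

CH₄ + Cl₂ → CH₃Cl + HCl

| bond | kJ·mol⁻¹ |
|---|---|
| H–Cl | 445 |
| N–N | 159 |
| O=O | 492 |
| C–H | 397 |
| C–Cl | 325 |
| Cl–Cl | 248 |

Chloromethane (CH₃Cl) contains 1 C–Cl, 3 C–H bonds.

Bonds broken (reactants):
  C–H: 4 × 397 = 1588
  Cl–Cl: 1 × 248 = 248
  Σ(broken) = 1836 kJ
Bonds formed (products):
  C–Cl: 1 × 325 = 325
  C–H: 3 × 397 = 1191
  H–Cl: 1 × 445 = 445
  Σ(formed) = 1961 kJ
ΔH = Σ(broken) − Σ(formed) = 1836 − 1961 = −125 kJ

ΔH ≈ −125 kJ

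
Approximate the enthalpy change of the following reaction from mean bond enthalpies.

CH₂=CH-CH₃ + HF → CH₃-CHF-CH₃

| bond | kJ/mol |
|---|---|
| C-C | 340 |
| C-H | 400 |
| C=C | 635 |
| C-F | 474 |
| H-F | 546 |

ΔH ≈ −33 kJ

Bonds broken (reactants):
  C-C: 1 × 340 = 340
  C-H: 6 × 400 = 2400
  C=C: 1 × 635 = 635
  H-F: 1 × 546 = 546
  Σ(broken) = 3921 kJ
Bonds formed (products):
  C-C: 2 × 340 = 680
  C-F: 1 × 474 = 474
  C-H: 7 × 400 = 2800
  Σ(formed) = 3954 kJ
ΔH = Σ(broken) − Σ(formed) = 3921 − 3954 = −33 kJ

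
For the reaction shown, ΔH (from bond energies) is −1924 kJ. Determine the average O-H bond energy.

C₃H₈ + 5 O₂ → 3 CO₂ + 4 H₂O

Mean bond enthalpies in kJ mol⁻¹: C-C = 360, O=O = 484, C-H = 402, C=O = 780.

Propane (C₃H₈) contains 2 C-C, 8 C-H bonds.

Let D be the O-H bond energy.
Σ(broken) = 2×360 + 8×402 + 5×484 = 6356
Σ(formed) = 6×780 + 8×D = 4680 + 8D
ΔH = Σ(broken) − Σ(formed) = (6356) − (4680 + 8D) = +1676 − 8D
Setting this equal to −1924 kJ gives 8D = 3600, so D = 450 kJ/mol.

D(O-H) ≈ 450 kJ/mol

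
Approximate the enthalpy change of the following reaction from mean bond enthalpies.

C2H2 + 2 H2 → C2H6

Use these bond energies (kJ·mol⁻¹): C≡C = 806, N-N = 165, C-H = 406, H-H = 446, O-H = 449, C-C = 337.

ΔH ≈ −263 kJ

Bonds broken (reactants):
  C≡C: 1 × 806 = 806
  C-H: 2 × 406 = 812
  H-H: 2 × 446 = 892
  Σ(broken) = 2510 kJ
Bonds formed (products):
  C-C: 1 × 337 = 337
  C-H: 6 × 406 = 2436
  Σ(formed) = 2773 kJ
ΔH = Σ(broken) − Σ(formed) = 2510 − 2773 = −263 kJ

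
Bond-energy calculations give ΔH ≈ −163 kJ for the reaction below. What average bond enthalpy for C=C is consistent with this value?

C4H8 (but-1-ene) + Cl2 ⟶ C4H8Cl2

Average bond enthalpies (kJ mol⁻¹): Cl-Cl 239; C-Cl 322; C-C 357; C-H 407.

Let D be the C=C bond energy.
Σ(broken) = 2×357 + 8×407 + 1×D + 1×239 = 4209 + D
Σ(formed) = 3×357 + 2×322 + 8×407 = 4971
ΔH = Σ(broken) − Σ(formed) = (4209 + D) − (4971) = −762 + D
Setting this equal to −163 kJ gives D = 599 kJ/mol.

D(C=C) ≈ 599 kJ/mol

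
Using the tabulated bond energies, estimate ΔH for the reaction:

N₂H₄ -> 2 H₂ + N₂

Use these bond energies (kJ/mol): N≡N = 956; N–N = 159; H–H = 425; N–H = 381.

ΔH ≈ −123 kJ

Bonds broken (reactants):
  N–H: 4 × 381 = 1524
  N–N: 1 × 159 = 159
  Σ(broken) = 1683 kJ
Bonds formed (products):
  H–H: 2 × 425 = 850
  N≡N: 1 × 956 = 956
  Σ(formed) = 1806 kJ
ΔH = Σ(broken) − Σ(formed) = 1683 − 1806 = −123 kJ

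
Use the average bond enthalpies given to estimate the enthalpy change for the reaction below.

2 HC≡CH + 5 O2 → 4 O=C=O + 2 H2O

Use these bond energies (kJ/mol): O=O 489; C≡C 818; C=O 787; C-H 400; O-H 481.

ΔH ≈ −2539 kJ

Bonds broken (reactants):
  C≡C: 2 × 818 = 1636
  C-H: 4 × 400 = 1600
  O=O: 5 × 489 = 2445
  Σ(broken) = 5681 kJ
Bonds formed (products):
  C=O: 8 × 787 = 6296
  O-H: 4 × 481 = 1924
  Σ(formed) = 8220 kJ
ΔH = Σ(broken) − Σ(formed) = 5681 − 8220 = −2539 kJ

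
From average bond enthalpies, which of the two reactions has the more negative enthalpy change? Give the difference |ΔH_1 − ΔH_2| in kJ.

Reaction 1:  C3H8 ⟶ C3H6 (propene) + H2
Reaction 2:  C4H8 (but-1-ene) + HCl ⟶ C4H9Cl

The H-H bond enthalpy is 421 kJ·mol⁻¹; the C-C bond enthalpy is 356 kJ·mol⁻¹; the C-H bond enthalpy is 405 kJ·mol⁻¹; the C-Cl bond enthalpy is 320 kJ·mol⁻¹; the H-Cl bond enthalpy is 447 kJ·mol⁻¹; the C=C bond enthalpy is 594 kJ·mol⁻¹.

Reaction 1:
  Bonds broken (reactants):
    C-C: 2 × 356 = 712
    C-H: 8 × 405 = 3240
    Σ(broken) = 3952 kJ
  Bonds formed (products):
    C-C: 1 × 356 = 356
    C-H: 6 × 405 = 2430
    C=C: 1 × 594 = 594
    H-H: 1 × 421 = 421
    Σ(formed) = 3801 kJ
  ΔH_1 = 3952 − 3801 = +151 kJ
Reaction 2:
  Bonds broken (reactants):
    C-C: 2 × 356 = 712
    C-H: 8 × 405 = 3240
    C=C: 1 × 594 = 594
    H-Cl: 1 × 447 = 447
    Σ(broken) = 4993 kJ
  Bonds formed (products):
    C-C: 3 × 356 = 1068
    C-Cl: 1 × 320 = 320
    C-H: 9 × 405 = 3645
    Σ(formed) = 5033 kJ
  ΔH_2 = 4993 − 5033 = −40 kJ
ΔH_1 − ΔH_2 = +191 kJ, so reaction 2 has the more negative ΔH; |ΔH_1 − ΔH_2| = 191 kJ.

Reaction 2, by 191 kJ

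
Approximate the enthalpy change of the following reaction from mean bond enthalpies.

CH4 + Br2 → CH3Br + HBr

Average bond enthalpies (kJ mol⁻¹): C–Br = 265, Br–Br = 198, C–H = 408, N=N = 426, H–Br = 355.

Bonds broken (reactants):
  Br–Br: 1 × 198 = 198
  C–H: 4 × 408 = 1632
  Σ(broken) = 1830 kJ
Bonds formed (products):
  C–Br: 1 × 265 = 265
  C–H: 3 × 408 = 1224
  H–Br: 1 × 355 = 355
  Σ(formed) = 1844 kJ
ΔH = Σ(broken) − Σ(formed) = 1830 − 1844 = −14 kJ

ΔH ≈ −14 kJ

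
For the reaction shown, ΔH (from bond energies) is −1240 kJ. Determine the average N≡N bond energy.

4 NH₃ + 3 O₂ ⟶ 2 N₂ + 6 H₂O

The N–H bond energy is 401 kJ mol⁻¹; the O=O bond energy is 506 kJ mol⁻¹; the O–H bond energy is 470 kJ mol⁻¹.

D(N≡N) ≈ 965 kJ/mol

Let D be the N≡N bond energy.
Σ(broken) = 12×401 + 3×506 = 6330
Σ(formed) = 2×D + 12×470 = 5640 + 2D
ΔH = Σ(broken) − Σ(formed) = (6330) − (5640 + 2D) = +690 − 2D
Setting this equal to −1240 kJ gives 2D = 1930, so D = 965 kJ/mol.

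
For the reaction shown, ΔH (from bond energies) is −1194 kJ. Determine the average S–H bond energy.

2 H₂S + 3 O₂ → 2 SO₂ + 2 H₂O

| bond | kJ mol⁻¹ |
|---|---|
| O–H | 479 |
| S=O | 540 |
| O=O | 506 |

D(S–H) ≈ 341 kJ/mol

Let D be the S–H bond energy.
Σ(broken) = 3×506 + 4×D = 1518 + 4D
Σ(formed) = 4×479 + 4×540 = 4076
ΔH = Σ(broken) − Σ(formed) = (1518 + 4D) − (4076) = −2558 + 4D
Setting this equal to −1194 kJ gives 4D = 1364, so D = 341 kJ/mol.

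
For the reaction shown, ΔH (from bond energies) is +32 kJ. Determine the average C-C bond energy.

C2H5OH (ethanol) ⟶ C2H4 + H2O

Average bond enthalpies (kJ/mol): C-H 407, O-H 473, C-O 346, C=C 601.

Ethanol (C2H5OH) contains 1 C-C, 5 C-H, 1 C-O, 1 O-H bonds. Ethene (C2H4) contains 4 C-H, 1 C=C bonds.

D(C-C) ≈ 353 kJ/mol

Let D be the C-C bond energy.
Σ(broken) = 1×D + 5×407 + 1×346 + 1×473 = 2854 + D
Σ(formed) = 4×407 + 1×601 + 2×473 = 3175
ΔH = Σ(broken) − Σ(formed) = (2854 + D) − (3175) = −321 + D
Setting this equal to +32 kJ gives D = 353 kJ/mol.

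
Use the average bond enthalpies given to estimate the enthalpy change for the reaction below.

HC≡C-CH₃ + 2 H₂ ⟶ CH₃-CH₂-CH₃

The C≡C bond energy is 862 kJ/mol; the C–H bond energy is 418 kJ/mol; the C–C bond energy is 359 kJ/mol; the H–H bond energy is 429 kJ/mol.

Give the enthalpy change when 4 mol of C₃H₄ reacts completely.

ΔH = −1244 kJ

Bonds broken (reactants):
  C≡C: 1 × 862 = 862
  C–C: 1 × 359 = 359
  C–H: 4 × 418 = 1672
  H–H: 2 × 429 = 858
  Σ(broken) = 3751 kJ
Bonds formed (products):
  C–C: 2 × 359 = 718
  C–H: 8 × 418 = 3344
  Σ(formed) = 4062 kJ
ΔH = Σ(broken) − Σ(formed) = 3751 − 4062 = −311 kJ
For 4× the reaction as written: 4 × (−311) = −1244 kJ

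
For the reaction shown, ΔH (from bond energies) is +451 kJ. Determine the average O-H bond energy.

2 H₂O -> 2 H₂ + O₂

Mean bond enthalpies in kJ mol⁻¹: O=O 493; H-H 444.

Let D be the O-H bond energy.
Σ(broken) = 4×D = 4D
Σ(formed) = 2×444 + 1×493 = 1381
ΔH = Σ(broken) − Σ(formed) = (4D) − (1381) = −1381 + 4D
Setting this equal to +451 kJ gives 4D = 1832, so D = 458 kJ/mol.

D(O-H) ≈ 458 kJ/mol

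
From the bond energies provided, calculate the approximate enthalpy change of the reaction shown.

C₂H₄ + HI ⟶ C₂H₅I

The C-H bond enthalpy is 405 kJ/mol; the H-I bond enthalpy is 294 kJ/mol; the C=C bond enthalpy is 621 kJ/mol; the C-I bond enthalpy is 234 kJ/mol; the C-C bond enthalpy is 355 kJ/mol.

ΔH ≈ −79 kJ

Bonds broken (reactants):
  C-H: 4 × 405 = 1620
  C=C: 1 × 621 = 621
  H-I: 1 × 294 = 294
  Σ(broken) = 2535 kJ
Bonds formed (products):
  C-C: 1 × 355 = 355
  C-H: 5 × 405 = 2025
  C-I: 1 × 234 = 234
  Σ(formed) = 2614 kJ
ΔH = Σ(broken) − Σ(formed) = 2535 − 2614 = −79 kJ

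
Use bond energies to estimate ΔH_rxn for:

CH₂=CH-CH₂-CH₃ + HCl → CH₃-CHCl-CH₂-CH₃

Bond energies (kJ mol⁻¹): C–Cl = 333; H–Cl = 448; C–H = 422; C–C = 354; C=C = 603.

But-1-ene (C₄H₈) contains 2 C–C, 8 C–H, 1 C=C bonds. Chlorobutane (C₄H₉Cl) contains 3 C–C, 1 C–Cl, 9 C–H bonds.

ΔH ≈ −58 kJ

Bonds broken (reactants):
  C–C: 2 × 354 = 708
  C–H: 8 × 422 = 3376
  C=C: 1 × 603 = 603
  H–Cl: 1 × 448 = 448
  Σ(broken) = 5135 kJ
Bonds formed (products):
  C–C: 3 × 354 = 1062
  C–Cl: 1 × 333 = 333
  C–H: 9 × 422 = 3798
  Σ(formed) = 5193 kJ
ΔH = Σ(broken) − Σ(formed) = 5135 − 5193 = −58 kJ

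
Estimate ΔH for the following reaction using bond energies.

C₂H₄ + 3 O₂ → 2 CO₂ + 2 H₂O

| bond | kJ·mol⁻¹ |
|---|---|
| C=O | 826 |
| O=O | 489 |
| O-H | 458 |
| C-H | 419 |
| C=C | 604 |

Bonds broken (reactants):
  C-H: 4 × 419 = 1676
  C=C: 1 × 604 = 604
  O=O: 3 × 489 = 1467
  Σ(broken) = 3747 kJ
Bonds formed (products):
  C=O: 4 × 826 = 3304
  O-H: 4 × 458 = 1832
  Σ(formed) = 5136 kJ
ΔH = Σ(broken) − Σ(formed) = 3747 − 5136 = −1389 kJ

ΔH ≈ −1389 kJ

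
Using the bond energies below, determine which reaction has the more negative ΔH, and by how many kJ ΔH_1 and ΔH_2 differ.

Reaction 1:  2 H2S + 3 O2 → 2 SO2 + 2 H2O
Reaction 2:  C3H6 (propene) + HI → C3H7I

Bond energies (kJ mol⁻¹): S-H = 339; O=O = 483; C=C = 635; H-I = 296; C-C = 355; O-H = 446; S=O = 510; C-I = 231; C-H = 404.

Reaction 1, by 960 kJ

Reaction 1:
  Bonds broken (reactants):
    O=O: 3 × 483 = 1449
    S-H: 4 × 339 = 1356
    Σ(broken) = 2805 kJ
  Bonds formed (products):
    O-H: 4 × 446 = 1784
    S=O: 4 × 510 = 2040
    Σ(formed) = 3824 kJ
  ΔH_1 = 2805 − 3824 = −1019 kJ
Reaction 2:
  Bonds broken (reactants):
    C-C: 1 × 355 = 355
    C-H: 6 × 404 = 2424
    C=C: 1 × 635 = 635
    H-I: 1 × 296 = 296
    Σ(broken) = 3710 kJ
  Bonds formed (products):
    C-C: 2 × 355 = 710
    C-H: 7 × 404 = 2828
    C-I: 1 × 231 = 231
    Σ(formed) = 3769 kJ
  ΔH_2 = 3710 − 3769 = −59 kJ
ΔH_1 − ΔH_2 = −960 kJ, so reaction 1 has the more negative ΔH; |ΔH_1 − ΔH_2| = 960 kJ.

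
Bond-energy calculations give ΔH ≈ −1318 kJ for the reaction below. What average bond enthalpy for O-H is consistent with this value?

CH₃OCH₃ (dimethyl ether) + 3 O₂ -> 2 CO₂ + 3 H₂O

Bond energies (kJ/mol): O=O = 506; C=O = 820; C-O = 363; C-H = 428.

Let D be the O-H bond energy.
Σ(broken) = 6×428 + 2×363 + 3×506 = 4812
Σ(formed) = 4×820 + 6×D = 3280 + 6D
ΔH = Σ(broken) − Σ(formed) = (4812) − (3280 + 6D) = +1532 − 6D
Setting this equal to −1318 kJ gives 6D = 2850, so D = 475 kJ/mol.

D(O-H) ≈ 475 kJ/mol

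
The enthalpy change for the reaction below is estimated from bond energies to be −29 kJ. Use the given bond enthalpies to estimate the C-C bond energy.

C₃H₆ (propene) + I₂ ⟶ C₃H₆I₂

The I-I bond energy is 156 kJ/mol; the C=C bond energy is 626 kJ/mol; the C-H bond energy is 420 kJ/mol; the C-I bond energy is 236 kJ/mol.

D(C-C) ≈ 339 kJ/mol

Let D be the C-C bond energy.
Σ(broken) = 1×D + 6×420 + 1×626 + 1×156 = 3302 + D
Σ(formed) = 2×D + 6×420 + 2×236 = 2992 + 2D
ΔH = Σ(broken) − Σ(formed) = (3302 + D) − (2992 + 2D) = +310 − D
Setting this equal to −29 kJ gives D = 339 kJ/mol.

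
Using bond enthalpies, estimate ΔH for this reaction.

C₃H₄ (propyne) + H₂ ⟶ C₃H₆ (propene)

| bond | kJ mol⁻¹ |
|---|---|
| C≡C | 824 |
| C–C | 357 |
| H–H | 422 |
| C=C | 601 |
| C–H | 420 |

Bonds broken (reactants):
  C≡C: 1 × 824 = 824
  C–C: 1 × 357 = 357
  C–H: 4 × 420 = 1680
  H–H: 1 × 422 = 422
  Σ(broken) = 3283 kJ
Bonds formed (products):
  C–C: 1 × 357 = 357
  C–H: 6 × 420 = 2520
  C=C: 1 × 601 = 601
  Σ(formed) = 3478 kJ
ΔH = Σ(broken) − Σ(formed) = 3283 − 3478 = −195 kJ

ΔH ≈ −195 kJ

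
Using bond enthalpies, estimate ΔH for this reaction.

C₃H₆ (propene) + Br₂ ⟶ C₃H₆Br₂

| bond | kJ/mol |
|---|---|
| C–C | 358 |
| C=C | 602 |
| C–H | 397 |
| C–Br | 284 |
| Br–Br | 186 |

ΔH ≈ −138 kJ

Bonds broken (reactants):
  Br–Br: 1 × 186 = 186
  C–C: 1 × 358 = 358
  C–H: 6 × 397 = 2382
  C=C: 1 × 602 = 602
  Σ(broken) = 3528 kJ
Bonds formed (products):
  C–Br: 2 × 284 = 568
  C–C: 2 × 358 = 716
  C–H: 6 × 397 = 2382
  Σ(formed) = 3666 kJ
ΔH = Σ(broken) − Σ(formed) = 3528 − 3666 = −138 kJ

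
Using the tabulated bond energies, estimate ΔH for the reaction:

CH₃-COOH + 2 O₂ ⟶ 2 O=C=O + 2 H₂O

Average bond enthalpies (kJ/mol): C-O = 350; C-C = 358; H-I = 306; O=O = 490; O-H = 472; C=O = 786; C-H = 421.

ΔH ≈ −823 kJ

Bonds broken (reactants):
  C-C: 1 × 358 = 358
  C-H: 3 × 421 = 1263
  C-O: 1 × 350 = 350
  C=O: 1 × 786 = 786
  O-H: 1 × 472 = 472
  O=O: 2 × 490 = 980
  Σ(broken) = 4209 kJ
Bonds formed (products):
  C=O: 4 × 786 = 3144
  O-H: 4 × 472 = 1888
  Σ(formed) = 5032 kJ
ΔH = Σ(broken) − Σ(formed) = 4209 − 5032 = −823 kJ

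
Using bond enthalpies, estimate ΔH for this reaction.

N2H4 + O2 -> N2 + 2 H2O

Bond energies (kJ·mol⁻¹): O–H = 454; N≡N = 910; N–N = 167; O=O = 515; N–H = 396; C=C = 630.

ΔH ≈ −460 kJ

Bonds broken (reactants):
  N–H: 4 × 396 = 1584
  N–N: 1 × 167 = 167
  O=O: 1 × 515 = 515
  Σ(broken) = 2266 kJ
Bonds formed (products):
  N≡N: 1 × 910 = 910
  O–H: 4 × 454 = 1816
  Σ(formed) = 2726 kJ
ΔH = Σ(broken) − Σ(formed) = 2266 − 2726 = −460 kJ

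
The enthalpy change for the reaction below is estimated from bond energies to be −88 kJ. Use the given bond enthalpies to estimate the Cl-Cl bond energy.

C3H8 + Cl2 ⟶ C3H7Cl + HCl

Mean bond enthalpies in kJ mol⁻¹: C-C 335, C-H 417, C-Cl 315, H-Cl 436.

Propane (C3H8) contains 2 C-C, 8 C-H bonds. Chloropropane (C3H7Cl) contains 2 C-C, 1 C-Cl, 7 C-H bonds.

D(Cl-Cl) ≈ 246 kJ/mol

Let D be the Cl-Cl bond energy.
Σ(broken) = 2×335 + 8×417 + 1×D = 4006 + D
Σ(formed) = 2×335 + 1×315 + 7×417 + 1×436 = 4340
ΔH = Σ(broken) − Σ(formed) = (4006 + D) − (4340) = −334 + D
Setting this equal to −88 kJ gives D = 246 kJ/mol.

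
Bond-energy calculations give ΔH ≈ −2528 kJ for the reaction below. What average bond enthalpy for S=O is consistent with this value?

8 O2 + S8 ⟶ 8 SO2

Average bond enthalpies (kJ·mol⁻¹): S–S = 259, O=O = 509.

Let D be the S=O bond energy.
Σ(broken) = 8×509 + 8×259 = 6144
Σ(formed) = 16×D = 16D
ΔH = Σ(broken) − Σ(formed) = (6144) − (16D) = +6144 − 16D
Setting this equal to −2528 kJ gives 16D = 8672, so D = 542 kJ/mol.

D(S=O) ≈ 542 kJ/mol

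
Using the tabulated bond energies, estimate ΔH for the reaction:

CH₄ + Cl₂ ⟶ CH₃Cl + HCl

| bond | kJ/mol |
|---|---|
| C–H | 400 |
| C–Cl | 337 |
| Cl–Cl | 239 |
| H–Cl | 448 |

Bonds broken (reactants):
  C–H: 4 × 400 = 1600
  Cl–Cl: 1 × 239 = 239
  Σ(broken) = 1839 kJ
Bonds formed (products):
  C–Cl: 1 × 337 = 337
  C–H: 3 × 400 = 1200
  H–Cl: 1 × 448 = 448
  Σ(formed) = 1985 kJ
ΔH = Σ(broken) − Σ(formed) = 1839 − 1985 = −146 kJ

ΔH ≈ −146 kJ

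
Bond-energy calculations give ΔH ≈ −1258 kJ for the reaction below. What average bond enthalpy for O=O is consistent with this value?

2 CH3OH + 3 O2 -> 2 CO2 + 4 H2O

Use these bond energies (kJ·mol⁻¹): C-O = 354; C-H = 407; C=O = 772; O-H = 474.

D(O=O) ≈ 508 kJ/mol

Let D be the O=O bond energy.
Σ(broken) = 6×407 + 2×354 + 2×474 + 3×D = 4098 + 3D
Σ(formed) = 4×772 + 8×474 = 6880
ΔH = Σ(broken) − Σ(formed) = (4098 + 3D) − (6880) = −2782 + 3D
Setting this equal to −1258 kJ gives 3D = 1524, so D = 508 kJ/mol.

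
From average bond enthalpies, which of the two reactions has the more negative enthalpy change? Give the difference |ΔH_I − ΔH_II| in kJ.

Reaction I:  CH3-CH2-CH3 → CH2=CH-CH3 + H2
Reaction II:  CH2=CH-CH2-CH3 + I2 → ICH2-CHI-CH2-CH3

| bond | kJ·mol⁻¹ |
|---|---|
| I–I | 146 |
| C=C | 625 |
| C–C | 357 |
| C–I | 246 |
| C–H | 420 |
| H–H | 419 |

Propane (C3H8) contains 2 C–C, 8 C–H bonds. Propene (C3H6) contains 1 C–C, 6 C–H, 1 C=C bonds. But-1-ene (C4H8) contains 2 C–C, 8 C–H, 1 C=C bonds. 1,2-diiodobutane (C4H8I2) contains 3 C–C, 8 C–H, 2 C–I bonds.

Reaction II, by 231 kJ

Reaction I:
  Bonds broken (reactants):
    C–C: 2 × 357 = 714
    C–H: 8 × 420 = 3360
    Σ(broken) = 4074 kJ
  Bonds formed (products):
    C–C: 1 × 357 = 357
    C–H: 6 × 420 = 2520
    C=C: 1 × 625 = 625
    H–H: 1 × 419 = 419
    Σ(formed) = 3921 kJ
  ΔH_I = 4074 − 3921 = +153 kJ
Reaction II:
  Bonds broken (reactants):
    C–C: 2 × 357 = 714
    C–H: 8 × 420 = 3360
    C=C: 1 × 625 = 625
    I–I: 1 × 146 = 146
    Σ(broken) = 4845 kJ
  Bonds formed (products):
    C–C: 3 × 357 = 1071
    C–H: 8 × 420 = 3360
    C–I: 2 × 246 = 492
    Σ(formed) = 4923 kJ
  ΔH_II = 4845 − 4923 = −78 kJ
ΔH_I − ΔH_II = +231 kJ, so reaction II has the more negative ΔH; |ΔH_I − ΔH_II| = 231 kJ.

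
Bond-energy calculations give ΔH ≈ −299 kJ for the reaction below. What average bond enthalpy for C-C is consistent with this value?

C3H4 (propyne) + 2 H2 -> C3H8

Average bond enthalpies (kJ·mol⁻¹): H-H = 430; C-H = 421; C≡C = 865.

D(C-C) ≈ 340 kJ/mol

Let D be the C-C bond energy.
Σ(broken) = 1×865 + 1×D + 4×421 + 2×430 = 3409 + D
Σ(formed) = 2×D + 8×421 = 3368 + 2D
ΔH = Σ(broken) − Σ(formed) = (3409 + D) − (3368 + 2D) = +41 − D
Setting this equal to −299 kJ gives D = 340 kJ/mol.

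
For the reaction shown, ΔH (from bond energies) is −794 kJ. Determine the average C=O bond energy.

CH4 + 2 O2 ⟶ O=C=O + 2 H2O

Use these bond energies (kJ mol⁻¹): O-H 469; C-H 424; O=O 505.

D(C=O) ≈ 812 kJ/mol

Let D be the C=O bond energy.
Σ(broken) = 4×424 + 2×505 = 2706
Σ(formed) = 2×D + 4×469 = 1876 + 2D
ΔH = Σ(broken) − Σ(formed) = (2706) − (1876 + 2D) = +830 − 2D
Setting this equal to −794 kJ gives 2D = 1624, so D = 812 kJ/mol.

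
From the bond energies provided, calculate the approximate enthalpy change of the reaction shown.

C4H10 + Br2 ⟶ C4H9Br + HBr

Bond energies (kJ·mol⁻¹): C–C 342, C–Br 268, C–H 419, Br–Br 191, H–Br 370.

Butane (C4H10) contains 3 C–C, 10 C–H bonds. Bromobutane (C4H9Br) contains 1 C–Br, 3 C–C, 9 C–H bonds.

Bonds broken (reactants):
  Br–Br: 1 × 191 = 191
  C–C: 3 × 342 = 1026
  C–H: 10 × 419 = 4190
  Σ(broken) = 5407 kJ
Bonds formed (products):
  C–Br: 1 × 268 = 268
  C–C: 3 × 342 = 1026
  C–H: 9 × 419 = 3771
  H–Br: 1 × 370 = 370
  Σ(formed) = 5435 kJ
ΔH = Σ(broken) − Σ(formed) = 5407 − 5435 = −28 kJ

ΔH ≈ −28 kJ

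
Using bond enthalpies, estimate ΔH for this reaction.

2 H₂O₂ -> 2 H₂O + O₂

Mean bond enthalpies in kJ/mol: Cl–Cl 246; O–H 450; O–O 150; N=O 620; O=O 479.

Bonds broken (reactants):
  O–H: 4 × 450 = 1800
  O–O: 2 × 150 = 300
  Σ(broken) = 2100 kJ
Bonds formed (products):
  O–H: 4 × 450 = 1800
  O=O: 1 × 479 = 479
  Σ(formed) = 2279 kJ
ΔH = Σ(broken) − Σ(formed) = 2100 − 2279 = −179 kJ

ΔH ≈ −179 kJ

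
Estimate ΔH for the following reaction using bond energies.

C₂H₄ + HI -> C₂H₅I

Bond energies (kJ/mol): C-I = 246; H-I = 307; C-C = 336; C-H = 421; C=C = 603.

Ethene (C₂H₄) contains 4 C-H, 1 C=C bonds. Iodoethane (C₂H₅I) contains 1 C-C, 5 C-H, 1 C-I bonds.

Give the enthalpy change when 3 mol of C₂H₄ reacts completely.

ΔH = −279 kJ

Bonds broken (reactants):
  C-H: 4 × 421 = 1684
  C=C: 1 × 603 = 603
  H-I: 1 × 307 = 307
  Σ(broken) = 2594 kJ
Bonds formed (products):
  C-C: 1 × 336 = 336
  C-H: 5 × 421 = 2105
  C-I: 1 × 246 = 246
  Σ(formed) = 2687 kJ
ΔH = Σ(broken) − Σ(formed) = 2594 − 2687 = −93 kJ
For 3× the reaction as written: 3 × (−93) = −279 kJ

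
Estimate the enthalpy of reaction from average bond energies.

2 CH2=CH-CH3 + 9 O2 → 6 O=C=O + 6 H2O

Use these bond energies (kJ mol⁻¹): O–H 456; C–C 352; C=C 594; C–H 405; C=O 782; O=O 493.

Bonds broken (reactants):
  C–C: 2 × 352 = 704
  C–H: 12 × 405 = 4860
  C=C: 2 × 594 = 1188
  O=O: 9 × 493 = 4437
  Σ(broken) = 11189 kJ
Bonds formed (products):
  C=O: 12 × 782 = 9384
  O–H: 12 × 456 = 5472
  Σ(formed) = 14856 kJ
ΔH = Σ(broken) − Σ(formed) = 11189 − 14856 = −3667 kJ

ΔH ≈ −3667 kJ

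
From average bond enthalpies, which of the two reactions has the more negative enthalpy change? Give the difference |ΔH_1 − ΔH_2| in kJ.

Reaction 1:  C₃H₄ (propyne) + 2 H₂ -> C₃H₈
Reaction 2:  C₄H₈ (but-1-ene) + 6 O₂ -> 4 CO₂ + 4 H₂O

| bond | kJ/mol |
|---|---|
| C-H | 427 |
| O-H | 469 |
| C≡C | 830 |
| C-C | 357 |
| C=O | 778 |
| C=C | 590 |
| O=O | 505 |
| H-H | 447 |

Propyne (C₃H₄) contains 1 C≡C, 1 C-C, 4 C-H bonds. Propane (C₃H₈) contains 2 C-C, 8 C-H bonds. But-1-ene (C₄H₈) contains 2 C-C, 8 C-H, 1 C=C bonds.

Reaction 1:
  Bonds broken (reactants):
    C≡C: 1 × 830 = 830
    C-C: 1 × 357 = 357
    C-H: 4 × 427 = 1708
    H-H: 2 × 447 = 894
    Σ(broken) = 3789 kJ
  Bonds formed (products):
    C-C: 2 × 357 = 714
    C-H: 8 × 427 = 3416
    Σ(formed) = 4130 kJ
  ΔH_1 = 3789 − 4130 = −341 kJ
Reaction 2:
  Bonds broken (reactants):
    C-C: 2 × 357 = 714
    C-H: 8 × 427 = 3416
    C=C: 1 × 590 = 590
    O=O: 6 × 505 = 3030
    Σ(broken) = 7750 kJ
  Bonds formed (products):
    C=O: 8 × 778 = 6224
    O-H: 8 × 469 = 3752
    Σ(formed) = 9976 kJ
  ΔH_2 = 7750 − 9976 = −2226 kJ
ΔH_1 − ΔH_2 = +1885 kJ, so reaction 2 has the more negative ΔH; |ΔH_1 − ΔH_2| = 1885 kJ.

Reaction 2, by 1885 kJ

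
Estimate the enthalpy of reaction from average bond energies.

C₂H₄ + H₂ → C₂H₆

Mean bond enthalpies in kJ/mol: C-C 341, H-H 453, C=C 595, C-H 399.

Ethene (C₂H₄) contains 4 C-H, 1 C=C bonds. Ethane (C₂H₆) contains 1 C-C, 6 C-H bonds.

ΔH ≈ −91 kJ

Bonds broken (reactants):
  C-H: 4 × 399 = 1596
  C=C: 1 × 595 = 595
  H-H: 1 × 453 = 453
  Σ(broken) = 2644 kJ
Bonds formed (products):
  C-C: 1 × 341 = 341
  C-H: 6 × 399 = 2394
  Σ(formed) = 2735 kJ
ΔH = Σ(broken) − Σ(formed) = 2644 − 2735 = −91 kJ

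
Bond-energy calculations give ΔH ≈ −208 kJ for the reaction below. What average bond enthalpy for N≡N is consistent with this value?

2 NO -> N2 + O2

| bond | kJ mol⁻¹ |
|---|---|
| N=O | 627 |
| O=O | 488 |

Let D be the N≡N bond energy.
Σ(broken) = 2×627 = 1254
Σ(formed) = 1×D + 1×488 = 488 + D
ΔH = Σ(broken) − Σ(formed) = (1254) − (488 + D) = +766 − D
Setting this equal to −208 kJ gives D = 974 kJ/mol.

D(N≡N) ≈ 974 kJ/mol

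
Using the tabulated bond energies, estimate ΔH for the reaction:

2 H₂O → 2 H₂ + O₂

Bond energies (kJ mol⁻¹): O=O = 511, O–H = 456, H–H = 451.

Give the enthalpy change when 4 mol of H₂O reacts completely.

Bonds broken (reactants):
  O–H: 4 × 456 = 1824
  Σ(broken) = 1824 kJ
Bonds formed (products):
  H–H: 2 × 451 = 902
  O=O: 1 × 511 = 511
  Σ(formed) = 1413 kJ
ΔH = Σ(broken) − Σ(formed) = 1824 − 1413 = +411 kJ
For 2× the reaction as written: 2 × (+411) = +822 kJ

ΔH = +822 kJ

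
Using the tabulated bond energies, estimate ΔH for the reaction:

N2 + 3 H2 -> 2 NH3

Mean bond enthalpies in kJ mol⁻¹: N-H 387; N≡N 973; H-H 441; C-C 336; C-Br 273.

Bonds broken (reactants):
  H-H: 3 × 441 = 1323
  N≡N: 1 × 973 = 973
  Σ(broken) = 2296 kJ
Bonds formed (products):
  N-H: 6 × 387 = 2322
  Σ(formed) = 2322 kJ
ΔH = Σ(broken) − Σ(formed) = 2296 − 2322 = −26 kJ

ΔH ≈ −26 kJ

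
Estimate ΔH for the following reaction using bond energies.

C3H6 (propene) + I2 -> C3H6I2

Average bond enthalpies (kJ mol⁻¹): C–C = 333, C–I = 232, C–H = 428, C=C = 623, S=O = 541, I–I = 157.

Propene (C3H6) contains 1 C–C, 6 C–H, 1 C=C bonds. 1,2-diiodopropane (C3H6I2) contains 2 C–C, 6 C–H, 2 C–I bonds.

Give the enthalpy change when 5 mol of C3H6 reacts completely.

ΔH = −85 kJ

Bonds broken (reactants):
  C–C: 1 × 333 = 333
  C–H: 6 × 428 = 2568
  C=C: 1 × 623 = 623
  I–I: 1 × 157 = 157
  Σ(broken) = 3681 kJ
Bonds formed (products):
  C–C: 2 × 333 = 666
  C–H: 6 × 428 = 2568
  C–I: 2 × 232 = 464
  Σ(formed) = 3698 kJ
ΔH = Σ(broken) − Σ(formed) = 3681 − 3698 = −17 kJ
For 5× the reaction as written: 5 × (−17) = −85 kJ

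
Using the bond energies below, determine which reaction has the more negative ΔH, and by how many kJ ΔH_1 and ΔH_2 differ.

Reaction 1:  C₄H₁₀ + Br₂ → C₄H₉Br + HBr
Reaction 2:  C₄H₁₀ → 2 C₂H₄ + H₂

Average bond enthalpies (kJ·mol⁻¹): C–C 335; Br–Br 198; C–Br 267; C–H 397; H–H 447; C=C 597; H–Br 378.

Reaction 1:
  Bonds broken (reactants):
    Br–Br: 1 × 198 = 198
    C–C: 3 × 335 = 1005
    C–H: 10 × 397 = 3970
    Σ(broken) = 5173 kJ
  Bonds formed (products):
    C–Br: 1 × 267 = 267
    C–C: 3 × 335 = 1005
    C–H: 9 × 397 = 3573
    H–Br: 1 × 378 = 378
    Σ(formed) = 5223 kJ
  ΔH_1 = 5173 − 5223 = −50 kJ
Reaction 2:
  Bonds broken (reactants):
    C–C: 3 × 335 = 1005
    C–H: 10 × 397 = 3970
    Σ(broken) = 4975 kJ
  Bonds formed (products):
    C–H: 8 × 397 = 3176
    C=C: 2 × 597 = 1194
    H–H: 1 × 447 = 447
    Σ(formed) = 4817 kJ
  ΔH_2 = 4975 − 4817 = +158 kJ
ΔH_1 − ΔH_2 = −208 kJ, so reaction 1 has the more negative ΔH; |ΔH_1 − ΔH_2| = 208 kJ.

Reaction 1, by 208 kJ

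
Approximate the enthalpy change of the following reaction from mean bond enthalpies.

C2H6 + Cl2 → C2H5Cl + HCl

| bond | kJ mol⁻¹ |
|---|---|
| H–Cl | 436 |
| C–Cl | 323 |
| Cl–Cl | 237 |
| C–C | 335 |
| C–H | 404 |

ΔH ≈ −118 kJ

Bonds broken (reactants):
  C–C: 1 × 335 = 335
  C–H: 6 × 404 = 2424
  Cl–Cl: 1 × 237 = 237
  Σ(broken) = 2996 kJ
Bonds formed (products):
  C–C: 1 × 335 = 335
  C–Cl: 1 × 323 = 323
  C–H: 5 × 404 = 2020
  H–Cl: 1 × 436 = 436
  Σ(formed) = 3114 kJ
ΔH = Σ(broken) − Σ(formed) = 2996 − 3114 = −118 kJ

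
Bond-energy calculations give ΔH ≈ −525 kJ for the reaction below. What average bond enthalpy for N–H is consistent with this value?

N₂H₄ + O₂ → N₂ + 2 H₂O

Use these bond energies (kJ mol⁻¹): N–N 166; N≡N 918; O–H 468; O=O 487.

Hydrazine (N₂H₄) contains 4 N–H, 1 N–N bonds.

Let D be the N–H bond energy.
Σ(broken) = 4×D + 1×166 + 1×487 = 653 + 4D
Σ(formed) = 1×918 + 4×468 = 2790
ΔH = Σ(broken) − Σ(formed) = (653 + 4D) − (2790) = −2137 + 4D
Setting this equal to −525 kJ gives 4D = 1612, so D = 403 kJ/mol.

D(N–H) ≈ 403 kJ/mol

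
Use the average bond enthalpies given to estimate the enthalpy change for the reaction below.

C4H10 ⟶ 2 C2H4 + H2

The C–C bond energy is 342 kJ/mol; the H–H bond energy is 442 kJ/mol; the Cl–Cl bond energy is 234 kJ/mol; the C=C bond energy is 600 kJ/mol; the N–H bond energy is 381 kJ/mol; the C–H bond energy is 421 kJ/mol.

Bonds broken (reactants):
  C–C: 3 × 342 = 1026
  C–H: 10 × 421 = 4210
  Σ(broken) = 5236 kJ
Bonds formed (products):
  C–H: 8 × 421 = 3368
  C=C: 2 × 600 = 1200
  H–H: 1 × 442 = 442
  Σ(formed) = 5010 kJ
ΔH = Σ(broken) − Σ(formed) = 5236 − 5010 = +226 kJ

ΔH ≈ +226 kJ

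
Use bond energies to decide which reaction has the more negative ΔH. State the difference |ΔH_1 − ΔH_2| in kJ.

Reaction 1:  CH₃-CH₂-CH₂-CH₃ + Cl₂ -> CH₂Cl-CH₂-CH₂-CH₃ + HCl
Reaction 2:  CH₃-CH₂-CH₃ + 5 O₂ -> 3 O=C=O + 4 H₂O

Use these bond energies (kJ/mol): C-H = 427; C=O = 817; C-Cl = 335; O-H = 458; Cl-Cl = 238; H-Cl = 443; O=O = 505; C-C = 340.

Reaction 2, by 1832 kJ

Reaction 1:
  Bonds broken (reactants):
    C-C: 3 × 340 = 1020
    C-H: 10 × 427 = 4270
    Cl-Cl: 1 × 238 = 238
    Σ(broken) = 5528 kJ
  Bonds formed (products):
    C-C: 3 × 340 = 1020
    C-Cl: 1 × 335 = 335
    C-H: 9 × 427 = 3843
    H-Cl: 1 × 443 = 443
    Σ(formed) = 5641 kJ
  ΔH_1 = 5528 − 5641 = −113 kJ
Reaction 2:
  Bonds broken (reactants):
    C-C: 2 × 340 = 680
    C-H: 8 × 427 = 3416
    O=O: 5 × 505 = 2525
    Σ(broken) = 6621 kJ
  Bonds formed (products):
    C=O: 6 × 817 = 4902
    O-H: 8 × 458 = 3664
    Σ(formed) = 8566 kJ
  ΔH_2 = 6621 − 8566 = −1945 kJ
ΔH_1 − ΔH_2 = +1832 kJ, so reaction 2 has the more negative ΔH; |ΔH_1 − ΔH_2| = 1832 kJ.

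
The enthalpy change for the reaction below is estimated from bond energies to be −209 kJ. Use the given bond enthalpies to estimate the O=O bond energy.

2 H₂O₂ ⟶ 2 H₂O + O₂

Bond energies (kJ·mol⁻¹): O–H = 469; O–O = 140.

Let D be the O=O bond energy.
Σ(broken) = 4×469 + 2×140 = 2156
Σ(formed) = 4×469 + 1×D = 1876 + D
ΔH = Σ(broken) − Σ(formed) = (2156) − (1876 + D) = +280 − D
Setting this equal to −209 kJ gives D = 489 kJ/mol.

D(O=O) ≈ 489 kJ/mol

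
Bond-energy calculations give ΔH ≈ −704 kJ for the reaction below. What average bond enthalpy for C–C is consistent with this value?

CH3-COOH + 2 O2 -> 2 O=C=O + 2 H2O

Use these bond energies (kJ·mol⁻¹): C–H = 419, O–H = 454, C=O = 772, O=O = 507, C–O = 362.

D(C–C) ≈ 341 kJ/mol

Let D be the C–C bond energy.
Σ(broken) = 1×D + 3×419 + 1×362 + 1×772 + 1×454 + 2×507 = 3859 + D
Σ(formed) = 4×772 + 4×454 = 4904
ΔH = Σ(broken) − Σ(formed) = (3859 + D) − (4904) = −1045 + D
Setting this equal to −704 kJ gives D = 341 kJ/mol.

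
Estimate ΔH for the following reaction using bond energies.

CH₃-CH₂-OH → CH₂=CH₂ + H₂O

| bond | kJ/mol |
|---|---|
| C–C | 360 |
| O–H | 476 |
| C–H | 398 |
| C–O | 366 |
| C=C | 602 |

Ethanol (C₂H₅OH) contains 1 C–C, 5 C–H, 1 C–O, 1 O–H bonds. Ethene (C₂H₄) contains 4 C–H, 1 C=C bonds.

ΔH ≈ +46 kJ

Bonds broken (reactants):
  C–C: 1 × 360 = 360
  C–H: 5 × 398 = 1990
  C–O: 1 × 366 = 366
  O–H: 1 × 476 = 476
  Σ(broken) = 3192 kJ
Bonds formed (products):
  C–H: 4 × 398 = 1592
  C=C: 1 × 602 = 602
  O–H: 2 × 476 = 952
  Σ(formed) = 3146 kJ
ΔH = Σ(broken) − Σ(formed) = 3192 − 3146 = +46 kJ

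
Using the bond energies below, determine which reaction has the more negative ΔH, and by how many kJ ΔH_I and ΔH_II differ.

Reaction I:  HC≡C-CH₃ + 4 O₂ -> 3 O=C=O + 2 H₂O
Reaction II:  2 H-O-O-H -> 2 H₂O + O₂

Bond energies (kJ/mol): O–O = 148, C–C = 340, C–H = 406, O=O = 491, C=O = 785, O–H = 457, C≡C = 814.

Reaction I, by 1601 kJ

Reaction I:
  Bonds broken (reactants):
    C≡C: 1 × 814 = 814
    C–C: 1 × 340 = 340
    C–H: 4 × 406 = 1624
    O=O: 4 × 491 = 1964
    Σ(broken) = 4742 kJ
  Bonds formed (products):
    C=O: 6 × 785 = 4710
    O–H: 4 × 457 = 1828
    Σ(formed) = 6538 kJ
  ΔH_I = 4742 − 6538 = −1796 kJ
Reaction II:
  Bonds broken (reactants):
    O–H: 4 × 457 = 1828
    O–O: 2 × 148 = 296
    Σ(broken) = 2124 kJ
  Bonds formed (products):
    O–H: 4 × 457 = 1828
    O=O: 1 × 491 = 491
    Σ(formed) = 2319 kJ
  ΔH_II = 2124 − 2319 = −195 kJ
ΔH_I − ΔH_II = −1601 kJ, so reaction I has the more negative ΔH; |ΔH_I − ΔH_II| = 1601 kJ.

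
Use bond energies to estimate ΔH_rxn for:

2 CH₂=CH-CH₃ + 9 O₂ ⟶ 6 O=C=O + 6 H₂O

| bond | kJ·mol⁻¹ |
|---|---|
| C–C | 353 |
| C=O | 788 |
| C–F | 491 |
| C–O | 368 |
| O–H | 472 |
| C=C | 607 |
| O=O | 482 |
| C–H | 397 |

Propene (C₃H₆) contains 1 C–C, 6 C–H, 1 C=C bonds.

Bonds broken (reactants):
  C–C: 2 × 353 = 706
  C–H: 12 × 397 = 4764
  C=C: 2 × 607 = 1214
  O=O: 9 × 482 = 4338
  Σ(broken) = 11022 kJ
Bonds formed (products):
  C=O: 12 × 788 = 9456
  O–H: 12 × 472 = 5664
  Σ(formed) = 15120 kJ
ΔH = Σ(broken) − Σ(formed) = 11022 − 15120 = −4098 kJ

ΔH ≈ −4098 kJ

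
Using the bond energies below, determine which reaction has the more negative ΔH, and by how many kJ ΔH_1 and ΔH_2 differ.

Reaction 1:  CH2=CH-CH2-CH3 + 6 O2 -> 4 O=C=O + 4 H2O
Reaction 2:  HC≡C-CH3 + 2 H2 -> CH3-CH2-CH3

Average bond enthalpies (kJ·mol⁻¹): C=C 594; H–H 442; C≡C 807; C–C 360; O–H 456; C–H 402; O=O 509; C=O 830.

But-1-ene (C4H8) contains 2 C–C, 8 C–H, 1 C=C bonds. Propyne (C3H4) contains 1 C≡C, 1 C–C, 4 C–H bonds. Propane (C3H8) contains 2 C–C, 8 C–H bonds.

Reaction 1, by 2427 kJ

Reaction 1:
  Bonds broken (reactants):
    C–C: 2 × 360 = 720
    C–H: 8 × 402 = 3216
    C=C: 1 × 594 = 594
    O=O: 6 × 509 = 3054
    Σ(broken) = 7584 kJ
  Bonds formed (products):
    C=O: 8 × 830 = 6640
    O–H: 8 × 456 = 3648
    Σ(formed) = 10288 kJ
  ΔH_1 = 7584 − 10288 = −2704 kJ
Reaction 2:
  Bonds broken (reactants):
    C≡C: 1 × 807 = 807
    C–C: 1 × 360 = 360
    C–H: 4 × 402 = 1608
    H–H: 2 × 442 = 884
    Σ(broken) = 3659 kJ
  Bonds formed (products):
    C–C: 2 × 360 = 720
    C–H: 8 × 402 = 3216
    Σ(formed) = 3936 kJ
  ΔH_2 = 3659 − 3936 = −277 kJ
ΔH_1 − ΔH_2 = −2427 kJ, so reaction 1 has the more negative ΔH; |ΔH_1 − ΔH_2| = 2427 kJ.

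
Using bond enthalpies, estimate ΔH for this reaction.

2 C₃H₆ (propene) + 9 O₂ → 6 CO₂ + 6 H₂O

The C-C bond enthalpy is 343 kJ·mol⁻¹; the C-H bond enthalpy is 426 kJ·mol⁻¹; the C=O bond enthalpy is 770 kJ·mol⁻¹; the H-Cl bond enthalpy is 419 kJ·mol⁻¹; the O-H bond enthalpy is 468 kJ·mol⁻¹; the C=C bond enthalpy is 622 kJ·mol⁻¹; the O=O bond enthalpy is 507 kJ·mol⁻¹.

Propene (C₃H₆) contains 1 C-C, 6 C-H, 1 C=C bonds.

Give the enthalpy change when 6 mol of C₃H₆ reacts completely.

Bonds broken (reactants):
  C-C: 2 × 343 = 686
  C-H: 12 × 426 = 5112
  C=C: 2 × 622 = 1244
  O=O: 9 × 507 = 4563
  Σ(broken) = 11605 kJ
Bonds formed (products):
  C=O: 12 × 770 = 9240
  O-H: 12 × 468 = 5616
  Σ(formed) = 14856 kJ
ΔH = Σ(broken) − Σ(formed) = 11605 − 14856 = −3251 kJ
For 3× the reaction as written: 3 × (−3251) = −9753 kJ

ΔH = −9753 kJ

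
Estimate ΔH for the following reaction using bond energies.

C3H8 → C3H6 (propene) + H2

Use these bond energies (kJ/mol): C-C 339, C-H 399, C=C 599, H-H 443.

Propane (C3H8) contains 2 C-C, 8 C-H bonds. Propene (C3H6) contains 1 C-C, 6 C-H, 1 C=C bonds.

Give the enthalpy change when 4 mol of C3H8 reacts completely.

ΔH = +380 kJ

Bonds broken (reactants):
  C-C: 2 × 339 = 678
  C-H: 8 × 399 = 3192
  Σ(broken) = 3870 kJ
Bonds formed (products):
  C-C: 1 × 339 = 339
  C-H: 6 × 399 = 2394
  C=C: 1 × 599 = 599
  H-H: 1 × 443 = 443
  Σ(formed) = 3775 kJ
ΔH = Σ(broken) − Σ(formed) = 3870 − 3775 = +95 kJ
For 4× the reaction as written: 4 × (+95) = +380 kJ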